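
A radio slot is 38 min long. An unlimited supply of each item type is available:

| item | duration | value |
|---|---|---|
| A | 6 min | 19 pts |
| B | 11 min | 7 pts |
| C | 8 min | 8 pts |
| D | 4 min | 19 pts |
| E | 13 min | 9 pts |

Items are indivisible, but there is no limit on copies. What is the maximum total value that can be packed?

Best value-per-unit is D at 19/4; filling with it alone gives 9×19 = 171.
Optimal mix: 1×A + 8×D → duration 38, value 171.

171 pts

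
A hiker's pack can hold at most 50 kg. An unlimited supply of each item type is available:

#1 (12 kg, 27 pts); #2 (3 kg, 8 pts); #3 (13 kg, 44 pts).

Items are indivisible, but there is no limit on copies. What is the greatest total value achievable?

156 pts

Best value-per-unit is #3 at 44/13; filling with it alone gives 3×44 = 132.
Optimal mix: 3×#2 + 3×#3 → weight 48, value 156.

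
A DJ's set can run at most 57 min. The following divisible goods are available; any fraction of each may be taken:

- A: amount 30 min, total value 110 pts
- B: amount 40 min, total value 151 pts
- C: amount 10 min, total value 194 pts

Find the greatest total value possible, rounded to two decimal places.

370.67

Take in order of value per unit:
- C (194/10 per unit): all 10 → value 194, running total 194.00
- B (151/40 per unit): all 40 → value 151, running total 345.00
- A (110/30 per unit): 7 of 30 → value 7×110/30 = 25.6667, running total 370.67
Total 370.67.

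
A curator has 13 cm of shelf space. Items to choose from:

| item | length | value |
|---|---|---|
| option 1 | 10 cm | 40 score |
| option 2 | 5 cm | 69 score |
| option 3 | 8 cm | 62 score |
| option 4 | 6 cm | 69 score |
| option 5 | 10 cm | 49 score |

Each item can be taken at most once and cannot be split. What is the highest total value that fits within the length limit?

This is a 0/1 knapsack; check combinations near the capacity.
- option 2+option 4: length 5+6=11, value 69+69=138
- option 2+option 3: length 5+8=13, value 69+62=131
- option 2: length 5, value 69
- option 4: length 6, value 69
Best: 138 score.

138 score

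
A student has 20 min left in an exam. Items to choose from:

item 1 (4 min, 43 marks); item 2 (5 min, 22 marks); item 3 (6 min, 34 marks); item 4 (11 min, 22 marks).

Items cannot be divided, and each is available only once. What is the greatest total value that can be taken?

This is a 0/1 knapsack; check combinations near the capacity.
- item 1+item 2+item 3: time 4+5+6=15, value 43+22+34=99
- item 1+item 2+item 4: time 4+5+11=20, value 43+22+22=87
- item 1+item 3: time 4+6=10, value 43+34=77
- item 1+item 2: time 4+5=9, value 43+22=65
Best: 99 marks.

99 marks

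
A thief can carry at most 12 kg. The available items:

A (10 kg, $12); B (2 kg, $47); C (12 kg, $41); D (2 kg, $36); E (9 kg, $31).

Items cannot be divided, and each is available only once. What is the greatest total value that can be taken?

Check high-value combinations within 12 kg:
- B+D: weight 2+2=4, value 47+36=83
- B+E: weight 2+9=11, value 47+31=78
- D+E: weight 2+9=11, value 36+31=67
- A+B: weight 10+2=12, value 12+47=59
- A+D: weight 10+2=12, value 12+36=48
Best: $83.

$83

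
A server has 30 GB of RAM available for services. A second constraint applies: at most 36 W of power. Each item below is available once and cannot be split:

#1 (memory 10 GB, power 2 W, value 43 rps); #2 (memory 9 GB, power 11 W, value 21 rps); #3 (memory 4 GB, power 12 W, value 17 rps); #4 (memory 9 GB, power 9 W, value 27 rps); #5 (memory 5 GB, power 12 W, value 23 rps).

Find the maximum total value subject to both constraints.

110 rps

Feasible sets respecting both limits:
- #1+#3+#4+#5: memory 28, power 35, value 110
- #1+#4+#5: memory 24, power 23, value 93
- #1+#2+#4: memory 28, power 22, value 91
Best: 110 rps.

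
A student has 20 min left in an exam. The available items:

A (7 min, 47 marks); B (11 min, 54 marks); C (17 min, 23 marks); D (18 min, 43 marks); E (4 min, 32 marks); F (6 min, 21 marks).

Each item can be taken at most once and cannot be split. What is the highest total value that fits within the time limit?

101 marks

Check high-value combinations within 20 min:
- A+B: time 7+11=18, value 47+54=101
- A+E+F: time 7+4+6=17, value 47+32+21=100
- B+E: time 11+4=15, value 54+32=86
Best: 101 marks.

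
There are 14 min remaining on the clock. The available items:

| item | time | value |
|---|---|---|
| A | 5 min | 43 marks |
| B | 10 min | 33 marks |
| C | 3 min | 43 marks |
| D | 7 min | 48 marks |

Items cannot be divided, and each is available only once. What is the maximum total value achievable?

Check high-value combinations within 14 min:
- C+D: time 3+7=10, value 43+48=91
- A+D: time 5+7=12, value 43+48=91
- A+C: time 5+3=8, value 43+43=86
- B+C: time 10+3=13, value 33+43=76
Best: 91 marks.

91 marks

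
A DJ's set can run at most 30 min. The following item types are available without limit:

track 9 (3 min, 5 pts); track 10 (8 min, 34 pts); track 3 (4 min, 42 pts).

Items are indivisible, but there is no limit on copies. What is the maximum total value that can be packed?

294 pts

Best value-per-unit is track 3 at 42/4, and filling with it alone uses duration 7×4=28. No mix of the others beats 7×42 = 294.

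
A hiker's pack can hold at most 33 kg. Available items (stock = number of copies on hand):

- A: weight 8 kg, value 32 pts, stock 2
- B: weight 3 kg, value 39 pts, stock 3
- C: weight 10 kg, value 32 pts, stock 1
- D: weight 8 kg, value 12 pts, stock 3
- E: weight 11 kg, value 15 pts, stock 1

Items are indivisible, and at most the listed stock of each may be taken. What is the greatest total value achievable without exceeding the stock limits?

193 pts

Top feasible selections:
- 2×A + 3×B + 1×D: weight 33, value 193
- 2×A + 3×B: weight 25, value 181
Best: 193 pts.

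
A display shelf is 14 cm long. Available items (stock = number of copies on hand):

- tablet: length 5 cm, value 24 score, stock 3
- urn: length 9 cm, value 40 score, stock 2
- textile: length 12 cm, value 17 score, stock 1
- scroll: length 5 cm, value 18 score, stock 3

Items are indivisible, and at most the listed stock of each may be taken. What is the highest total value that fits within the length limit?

Best selections within length 14 and stock limits:
- 1×tablet + 1×urn: length 14, value 64
- 1×urn + 1×scroll: length 14, value 58
- 2×tablet: length 10, value 48
Best: 64 score.

64 score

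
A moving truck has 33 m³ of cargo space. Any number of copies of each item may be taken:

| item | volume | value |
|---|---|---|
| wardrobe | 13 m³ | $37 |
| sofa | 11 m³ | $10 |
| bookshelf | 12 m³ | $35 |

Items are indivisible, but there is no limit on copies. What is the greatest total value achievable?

$74

Best value-per-unit is bookshelf at 35/12; filling with it alone gives 2×35 = 70.
Optimal mix: 2×wardrobe → volume 26, value 74.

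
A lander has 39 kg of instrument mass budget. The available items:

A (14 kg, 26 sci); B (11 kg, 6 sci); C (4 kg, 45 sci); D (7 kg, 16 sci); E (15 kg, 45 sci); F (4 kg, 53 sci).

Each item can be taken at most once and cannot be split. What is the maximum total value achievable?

Check high-value combinations within 39 kg:
- A+C+E+F: mass 14+4+15+4=37, value 26+45+45+53=169
- C+D+E+F: mass 4+7+15+4=30, value 45+16+45+53=159
- B+C+E+F: mass 11+4+15+4=34, value 6+45+45+53=149
- C+E+F: mass 4+15+4=23, value 45+45+53=143
- A+C+D+F: mass 14+4+7+4=29, value 26+45+16+53=140
Best: 169 sci.

169 sci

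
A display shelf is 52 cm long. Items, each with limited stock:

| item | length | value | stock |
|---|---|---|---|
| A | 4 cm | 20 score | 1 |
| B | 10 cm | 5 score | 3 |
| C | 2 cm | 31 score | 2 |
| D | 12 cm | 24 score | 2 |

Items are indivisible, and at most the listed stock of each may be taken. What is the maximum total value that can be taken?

Top feasible selections:
- 1×A + 2×B + 2×C + 2×D: length 52, value 140
- 1×A + 1×B + 2×C + 2×D: length 42, value 135
- 1×A + 2×C + 2×D: length 32, value 130
- 1×A + 3×B + 2×C + 1×D: length 50, value 121
Best: 140 score.

140 score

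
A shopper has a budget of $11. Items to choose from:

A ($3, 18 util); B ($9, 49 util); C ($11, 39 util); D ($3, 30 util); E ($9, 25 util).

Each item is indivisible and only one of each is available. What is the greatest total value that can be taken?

49 util

Check high-value combinations within $11:
- B: cost 9, value 49
- A+D: cost 3+3=6, value 18+30=48
- C: cost 11, value 39
Best: 49 util.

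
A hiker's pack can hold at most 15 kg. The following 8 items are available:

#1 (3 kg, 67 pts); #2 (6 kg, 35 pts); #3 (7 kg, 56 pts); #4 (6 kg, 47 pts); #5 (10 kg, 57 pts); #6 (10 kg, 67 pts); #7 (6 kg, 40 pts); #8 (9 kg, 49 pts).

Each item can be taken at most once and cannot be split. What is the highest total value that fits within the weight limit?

This is a 0/1 knapsack; check combinations near the capacity.
- #1+#4+#7: weight 3+6+6=15, value 67+47+40=154
- #1+#2+#4: weight 3+6+6=15, value 67+35+47=149
- #1+#2+#7: weight 3+6+6=15, value 67+35+40=142
Best: 154 pts.

154 pts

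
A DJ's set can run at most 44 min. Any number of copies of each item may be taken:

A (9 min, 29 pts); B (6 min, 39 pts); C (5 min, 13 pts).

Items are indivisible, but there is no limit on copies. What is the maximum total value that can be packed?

273 pts

Best value-per-unit is B at 39/6, and filling with it alone uses duration 7×6=42. No mix of the others beats 7×39 = 273.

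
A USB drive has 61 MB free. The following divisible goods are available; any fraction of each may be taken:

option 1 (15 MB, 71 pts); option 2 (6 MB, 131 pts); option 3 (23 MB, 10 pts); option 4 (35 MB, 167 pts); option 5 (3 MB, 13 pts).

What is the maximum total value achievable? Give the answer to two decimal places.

Take in order of value per unit:
- option 2 (131/6 per unit): all 6 → value 131, running total 131.00
- option 4 (167/35 per unit): all 35 → value 167, running total 298.00
- option 1 (71/15 per unit): all 15 → value 71, running total 369.00
- option 5 (13/3 per unit): all 3 → value 13, running total 382.00
- option 3 (10/23 per unit): 2 of 23 → value 2×10/23 = 0.8696, running total 382.87
Total 382.87.

382.87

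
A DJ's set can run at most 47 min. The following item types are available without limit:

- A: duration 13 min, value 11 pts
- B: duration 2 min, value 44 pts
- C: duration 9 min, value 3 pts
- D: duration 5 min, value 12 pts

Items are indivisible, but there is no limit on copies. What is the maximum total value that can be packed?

1012 pts

Best value-per-unit is B at 44/2, and filling with it alone uses duration 23×2=46. No mix of the others beats 23×44 = 1012.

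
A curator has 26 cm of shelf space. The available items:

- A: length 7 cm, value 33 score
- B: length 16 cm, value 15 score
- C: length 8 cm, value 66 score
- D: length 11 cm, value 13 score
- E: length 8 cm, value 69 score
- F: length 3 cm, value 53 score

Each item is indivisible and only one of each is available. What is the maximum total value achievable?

221 score

Check high-value combinations within 26 cm:
- A+C+E+F: length 7+8+8+3=26, value 33+66+69+53=221
- C+E+F: length 8+8+3=19, value 66+69+53=188
- A+C+E: length 7+8+8=23, value 33+66+69=168
Best: 221 score.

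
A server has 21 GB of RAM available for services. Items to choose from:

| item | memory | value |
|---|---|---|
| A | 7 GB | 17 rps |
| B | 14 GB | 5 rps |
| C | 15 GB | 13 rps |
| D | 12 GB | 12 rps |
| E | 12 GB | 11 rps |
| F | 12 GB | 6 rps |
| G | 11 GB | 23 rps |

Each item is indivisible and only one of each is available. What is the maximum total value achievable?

40 rps

This is a 0/1 knapsack; check combinations near the capacity.
- A+G: memory 7+11=18, value 17+23=40
- A+D: memory 7+12=19, value 17+12=29
- A+E: memory 7+12=19, value 17+11=28
- G: memory 11, value 23
- A+F: memory 7+12=19, value 17+6=23
Best: 40 rps.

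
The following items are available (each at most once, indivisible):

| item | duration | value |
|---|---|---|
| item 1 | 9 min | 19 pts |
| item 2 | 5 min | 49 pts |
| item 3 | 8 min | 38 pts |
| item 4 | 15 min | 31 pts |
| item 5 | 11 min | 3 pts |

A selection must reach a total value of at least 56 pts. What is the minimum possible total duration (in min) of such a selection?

13

Subsets with value ≥ 56, sorted by total duration:
- item 2+item 3: duration 13, value 87
- item 1+item 2: duration 14, value 68
- item 1+item 3: duration 17, value 57
Minimum duration: 13 min.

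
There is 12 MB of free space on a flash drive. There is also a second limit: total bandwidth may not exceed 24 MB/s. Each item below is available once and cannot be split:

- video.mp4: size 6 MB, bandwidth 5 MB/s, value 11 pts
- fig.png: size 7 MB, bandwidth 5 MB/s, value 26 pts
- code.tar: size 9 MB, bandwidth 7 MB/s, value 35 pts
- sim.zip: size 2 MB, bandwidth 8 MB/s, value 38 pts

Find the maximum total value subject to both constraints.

Feasible sets respecting both limits:
- code.tar+sim.zip: size 11, bandwidth 15, value 73
- fig.png+sim.zip: size 9, bandwidth 13, value 64
- video.mp4+sim.zip: size 8, bandwidth 13, value 49
- sim.zip: size 2, bandwidth 8, value 38
Best: 73 pts.

73 pts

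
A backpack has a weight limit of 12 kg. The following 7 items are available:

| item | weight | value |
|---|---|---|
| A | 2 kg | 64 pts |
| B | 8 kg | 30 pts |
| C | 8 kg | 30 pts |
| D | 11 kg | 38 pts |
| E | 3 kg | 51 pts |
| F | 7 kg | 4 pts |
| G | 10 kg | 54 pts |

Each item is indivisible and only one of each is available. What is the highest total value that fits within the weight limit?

Check high-value combinations within 12 kg:
- A+E+F: weight 2+3+7=12, value 64+51+4=119
- A+G: weight 2+10=12, value 64+54=118
- A+E: weight 2+3=5, value 64+51=115
- A+B: weight 2+8=10, value 64+30=94
Best: 119 pts.

119 pts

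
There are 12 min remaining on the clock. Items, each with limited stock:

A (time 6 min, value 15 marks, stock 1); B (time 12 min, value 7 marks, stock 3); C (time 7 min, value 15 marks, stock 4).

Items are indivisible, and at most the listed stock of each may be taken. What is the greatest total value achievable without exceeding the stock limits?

Top feasible selections:
- 1×A: time 6, value 15
- 1×C: time 7, value 15
Best: 15 marks.

15 marks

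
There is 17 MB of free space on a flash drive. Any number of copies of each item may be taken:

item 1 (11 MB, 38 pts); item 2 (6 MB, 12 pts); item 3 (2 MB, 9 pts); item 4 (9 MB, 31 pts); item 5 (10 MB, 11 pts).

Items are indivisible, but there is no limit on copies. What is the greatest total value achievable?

Best value-per-unit is item 3 at 9/2, and filling with it alone uses size 8×2=16. No mix of the others beats 8×9 = 72.

72 pts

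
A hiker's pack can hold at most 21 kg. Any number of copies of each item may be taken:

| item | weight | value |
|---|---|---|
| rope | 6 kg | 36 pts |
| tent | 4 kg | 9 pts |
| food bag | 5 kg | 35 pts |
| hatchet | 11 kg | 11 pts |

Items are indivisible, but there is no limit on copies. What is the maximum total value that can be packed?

Best value-per-unit is food bag at 35/5; filling with it alone gives 4×35 = 140.
Optimal mix: 1×rope + 3×food bag → weight 21, value 141.

141 pts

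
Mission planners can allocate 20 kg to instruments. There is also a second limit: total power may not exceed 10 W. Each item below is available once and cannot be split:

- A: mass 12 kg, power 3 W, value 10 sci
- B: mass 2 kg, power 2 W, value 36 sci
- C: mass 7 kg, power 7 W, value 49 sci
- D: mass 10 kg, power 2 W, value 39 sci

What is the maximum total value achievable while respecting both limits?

88 sci

Feasible sets respecting both limits:
- C+D: mass 17, power 9, value 88
- B+C: mass 9, power 9, value 85
- B+D: mass 12, power 4, value 75
- A+C: mass 19, power 10, value 59
Best: 88 sci.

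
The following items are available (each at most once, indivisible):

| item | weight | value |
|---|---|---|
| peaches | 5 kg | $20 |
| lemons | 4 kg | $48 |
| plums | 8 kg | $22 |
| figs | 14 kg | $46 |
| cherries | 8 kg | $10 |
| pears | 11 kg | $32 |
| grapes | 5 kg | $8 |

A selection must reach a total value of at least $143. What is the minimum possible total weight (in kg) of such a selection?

Subsets with value ≥ 143, sorted by total weight:
- peaches+lemons+figs+pears: weight 34, value 146
- peaches+lemons+plums+figs+grapes: weight 36, value 144
Minimum weight: 34 kg.

34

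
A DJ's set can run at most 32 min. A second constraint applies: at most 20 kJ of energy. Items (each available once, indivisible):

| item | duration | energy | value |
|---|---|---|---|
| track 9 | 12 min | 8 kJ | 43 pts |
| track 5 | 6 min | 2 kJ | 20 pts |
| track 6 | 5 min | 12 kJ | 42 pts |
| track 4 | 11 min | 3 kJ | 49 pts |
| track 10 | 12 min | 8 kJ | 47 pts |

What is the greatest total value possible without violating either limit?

Feasible sets respecting both limits:
- track 5+track 4+track 10: duration 29, energy 13, value 116
- track 9+track 5+track 4: duration 29, energy 13, value 112
- track 5+track 6+track 4: duration 22, energy 17, value 111
Best: 116 pts.

116 pts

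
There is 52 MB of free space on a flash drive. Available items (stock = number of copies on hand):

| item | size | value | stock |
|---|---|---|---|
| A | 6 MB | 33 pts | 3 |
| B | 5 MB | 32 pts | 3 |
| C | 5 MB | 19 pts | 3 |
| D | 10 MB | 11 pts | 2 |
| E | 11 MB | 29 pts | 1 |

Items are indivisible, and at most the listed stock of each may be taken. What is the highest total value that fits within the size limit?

252 pts

Best selections within size 52 and stock limits:
- 3×A + 3×B + 3×C: size 48, value 252
- 3×A + 3×B + 1×C + 1×E: size 49, value 243
- 3×A + 3×B + 2×C: size 43, value 233
- 3×A + 2×B + 2×C + 1×E: size 49, value 230
Best: 252 pts.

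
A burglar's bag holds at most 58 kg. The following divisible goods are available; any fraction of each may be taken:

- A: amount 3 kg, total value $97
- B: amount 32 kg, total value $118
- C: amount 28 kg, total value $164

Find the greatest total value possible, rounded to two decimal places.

Take in order of value per unit:
- A (97/3 per unit): all 3 → value 97, running total 97.00
- C (164/28 per unit): all 28 → value 164, running total 261.00
- B (118/32 per unit): 27 of 32 → value 27×118/32 = 99.5625, running total 360.56
Total 360.56.

360.56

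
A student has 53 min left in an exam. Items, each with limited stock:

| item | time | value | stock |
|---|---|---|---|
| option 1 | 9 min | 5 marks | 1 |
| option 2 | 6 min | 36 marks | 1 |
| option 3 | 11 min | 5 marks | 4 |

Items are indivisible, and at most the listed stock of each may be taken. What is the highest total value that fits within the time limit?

Top feasible selections:
- 1×option 1 + 1×option 2 + 3×option 3: time 48, value 56
- 1×option 2 + 4×option 3: time 50, value 56
- 1×option 1 + 1×option 2 + 2×option 3: time 37, value 51
- 1×option 2 + 3×option 3: time 39, value 51
Best: 56 marks.

56 marks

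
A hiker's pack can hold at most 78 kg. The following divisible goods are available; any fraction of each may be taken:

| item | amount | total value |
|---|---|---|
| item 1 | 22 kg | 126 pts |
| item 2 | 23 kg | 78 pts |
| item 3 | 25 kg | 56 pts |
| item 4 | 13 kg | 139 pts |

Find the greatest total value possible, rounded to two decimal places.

387.80

Take in order of value per unit:
- item 4 (139/13 per unit): all 13 → value 139, running total 139.00
- item 1 (126/22 per unit): all 22 → value 126, running total 265.00
- item 2 (78/23 per unit): all 23 → value 78, running total 343.00
- item 3 (56/25 per unit): 20 of 25 → value 20×56/25 = 44.8000, running total 387.80
Total 387.80.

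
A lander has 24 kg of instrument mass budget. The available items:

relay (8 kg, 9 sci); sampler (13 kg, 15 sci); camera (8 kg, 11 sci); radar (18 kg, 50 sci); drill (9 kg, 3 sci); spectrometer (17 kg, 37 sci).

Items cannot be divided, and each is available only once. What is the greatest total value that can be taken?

50 sci

Check high-value combinations within 24 kg:
- radar: mass 18, value 50
- spectrometer: mass 17, value 37
- sampler+camera: mass 13+8=21, value 15+11=26
- relay+sampler: mass 8+13=21, value 9+15=24
Best: 50 sci.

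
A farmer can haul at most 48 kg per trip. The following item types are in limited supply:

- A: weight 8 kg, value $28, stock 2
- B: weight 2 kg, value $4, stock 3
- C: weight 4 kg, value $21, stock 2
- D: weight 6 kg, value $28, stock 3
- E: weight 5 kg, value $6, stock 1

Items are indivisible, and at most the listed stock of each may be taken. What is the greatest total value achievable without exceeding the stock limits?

$194

Best selections within weight 48 and stock limits:
- 2×A + 3×B + 2×C + 3×D: weight 48, value 194
- 2×A + 2×B + 2×C + 3×D: weight 46, value 190
- 2×A + 2×C + 3×D + 1×E: weight 47, value 188
Best: $194.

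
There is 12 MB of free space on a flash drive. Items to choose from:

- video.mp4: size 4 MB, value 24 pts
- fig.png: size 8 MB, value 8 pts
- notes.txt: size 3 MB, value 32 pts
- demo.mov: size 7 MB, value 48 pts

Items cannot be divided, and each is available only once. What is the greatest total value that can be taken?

This is a 0/1 knapsack; check combinations near the capacity.
- notes.txt+demo.mov: size 3+7=10, value 32+48=80
- video.mp4+demo.mov: size 4+7=11, value 24+48=72
- video.mp4+notes.txt: size 4+3=7, value 24+32=56
- demo.mov: size 7, value 48
- fig.png+notes.txt: size 8+3=11, value 8+32=40
Best: 80 pts.

80 pts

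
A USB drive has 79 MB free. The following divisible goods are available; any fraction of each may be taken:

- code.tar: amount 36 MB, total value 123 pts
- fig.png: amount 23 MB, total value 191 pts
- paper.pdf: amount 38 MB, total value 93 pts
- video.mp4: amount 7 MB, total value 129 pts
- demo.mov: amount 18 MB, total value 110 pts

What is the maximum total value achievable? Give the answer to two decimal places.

Take in order of value per unit:
- video.mp4 (129/7 per unit): all 7 → value 129, running total 129.00
- fig.png (191/23 per unit): all 23 → value 191, running total 320.00
- demo.mov (110/18 per unit): all 18 → value 110, running total 430.00
- code.tar (123/36 per unit): 31 of 36 → value 31×123/36 = 105.9167, running total 535.92
Total 535.92.

535.92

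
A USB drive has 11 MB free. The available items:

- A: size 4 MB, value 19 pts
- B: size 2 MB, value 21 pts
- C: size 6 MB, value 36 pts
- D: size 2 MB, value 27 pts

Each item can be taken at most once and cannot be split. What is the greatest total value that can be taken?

Check high-value combinations within 11 MB:
- B+C+D: size 2+6+2=10, value 21+36+27=84
- A+B+D: size 4+2+2=8, value 19+21+27=67
- C+D: size 6+2=8, value 36+27=63
- B+C: size 2+6=8, value 21+36=57
Best: 84 pts.

84 pts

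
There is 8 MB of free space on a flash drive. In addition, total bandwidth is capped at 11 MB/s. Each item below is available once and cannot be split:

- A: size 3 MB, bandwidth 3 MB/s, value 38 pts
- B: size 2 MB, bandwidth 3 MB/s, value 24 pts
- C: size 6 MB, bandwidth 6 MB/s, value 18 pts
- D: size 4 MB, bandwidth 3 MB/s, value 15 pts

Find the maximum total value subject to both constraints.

62 pts

Feasible sets respecting both limits:
- A+B: size 5, bandwidth 6, value 62
- A+D: size 7, bandwidth 6, value 53
- B+C: size 8, bandwidth 9, value 42
- B+D: size 6, bandwidth 6, value 39
Best: 62 pts.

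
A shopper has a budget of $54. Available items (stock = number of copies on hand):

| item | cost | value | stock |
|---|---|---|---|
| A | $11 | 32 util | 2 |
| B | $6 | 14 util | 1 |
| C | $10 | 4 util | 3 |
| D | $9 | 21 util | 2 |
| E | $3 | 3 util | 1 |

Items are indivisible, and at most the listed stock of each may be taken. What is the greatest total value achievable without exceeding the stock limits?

Best selections within cost 54 and stock limits:
- 2×A + 1×B + 2×D + 1×E: cost 49, value 123
- 2×A + 1×B + 2×D: cost 46, value 120
Best: 123 util.

123 util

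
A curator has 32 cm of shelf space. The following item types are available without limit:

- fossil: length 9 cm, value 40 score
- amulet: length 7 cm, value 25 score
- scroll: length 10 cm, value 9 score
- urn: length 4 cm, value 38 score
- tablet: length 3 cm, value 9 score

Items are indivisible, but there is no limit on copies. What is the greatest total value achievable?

304 score

Best value-per-unit is urn at 38/4, and filling with it alone uses length 8×4=32. No mix of the others beats 8×38 = 304.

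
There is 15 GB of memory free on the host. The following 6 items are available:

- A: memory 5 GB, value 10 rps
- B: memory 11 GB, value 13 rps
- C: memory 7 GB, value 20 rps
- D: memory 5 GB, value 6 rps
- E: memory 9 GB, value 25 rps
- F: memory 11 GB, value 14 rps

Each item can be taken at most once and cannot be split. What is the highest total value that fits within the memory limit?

35 rps

Check high-value combinations within 15 GB:
- A+E: memory 5+9=14, value 10+25=35
- D+E: memory 5+9=14, value 6+25=31
- A+C: memory 5+7=12, value 10+20=30
- C+D: memory 7+5=12, value 20+6=26
Best: 35 rps.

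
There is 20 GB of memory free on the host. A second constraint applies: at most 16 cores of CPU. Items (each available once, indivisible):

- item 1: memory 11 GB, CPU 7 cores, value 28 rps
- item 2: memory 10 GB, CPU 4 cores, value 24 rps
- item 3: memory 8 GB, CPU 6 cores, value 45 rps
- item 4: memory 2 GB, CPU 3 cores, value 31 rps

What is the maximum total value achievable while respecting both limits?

Feasible sets respecting both limits:
- item 2+item 3+item 4: memory 20, CPU 13, value 100
- item 3+item 4: memory 10, CPU 9, value 76
- item 1+item 3: memory 19, CPU 13, value 73
- item 2+item 3: memory 18, CPU 10, value 69
Best: 100 rps.

100 rps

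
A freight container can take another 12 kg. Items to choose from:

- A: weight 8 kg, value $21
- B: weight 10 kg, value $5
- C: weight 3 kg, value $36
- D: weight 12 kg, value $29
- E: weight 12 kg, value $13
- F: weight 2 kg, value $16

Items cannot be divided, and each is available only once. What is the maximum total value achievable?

$57

Check high-value combinations within 12 kg:
- A+C: weight 8+3=11, value 21+36=57
- C+F: weight 3+2=5, value 36+16=52
- A+F: weight 8+2=10, value 21+16=37
- C: weight 3, value 36
- D: weight 12, value 29
Best: $57.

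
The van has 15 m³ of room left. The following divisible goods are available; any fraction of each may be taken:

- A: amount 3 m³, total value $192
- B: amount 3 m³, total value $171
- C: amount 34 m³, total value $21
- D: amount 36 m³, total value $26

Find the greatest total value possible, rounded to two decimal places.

Take in order of value per unit:
- A (192/3 per unit): all 3 → value 192, running total 192.00
- B (171/3 per unit): all 3 → value 171, running total 363.00
- D (26/36 per unit): 9 of 36 → value 9×26/36 = 6.5000, running total 369.50
Total 369.50.

369.50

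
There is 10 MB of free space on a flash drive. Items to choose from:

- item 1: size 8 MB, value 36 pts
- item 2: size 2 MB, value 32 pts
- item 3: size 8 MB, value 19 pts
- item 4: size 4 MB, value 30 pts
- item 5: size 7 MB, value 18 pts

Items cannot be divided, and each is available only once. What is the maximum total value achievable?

Check high-value combinations within 10 MB:
- item 1+item 2: size 8+2=10, value 36+32=68
- item 2+item 4: size 2+4=6, value 32+30=62
- item 2+item 3: size 2+8=10, value 32+19=51
Best: 68 pts.

68 pts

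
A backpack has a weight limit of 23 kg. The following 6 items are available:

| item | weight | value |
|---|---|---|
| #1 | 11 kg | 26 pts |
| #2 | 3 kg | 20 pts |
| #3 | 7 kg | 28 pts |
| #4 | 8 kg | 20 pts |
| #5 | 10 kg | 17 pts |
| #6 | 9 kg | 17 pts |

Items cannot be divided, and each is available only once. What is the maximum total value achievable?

74 pts

This is a 0/1 knapsack; check combinations near the capacity.
- #1+#2+#3: weight 11+3+7=21, value 26+20+28=74
- #2+#3+#4: weight 3+7+8=18, value 20+28+20=68
- #1+#2+#4: weight 11+3+8=22, value 26+20+20=66
- #2+#3+#6: weight 3+7+9=19, value 20+28+17=65
- #2+#3+#5: weight 3+7+10=20, value 20+28+17=65
Best: 74 pts.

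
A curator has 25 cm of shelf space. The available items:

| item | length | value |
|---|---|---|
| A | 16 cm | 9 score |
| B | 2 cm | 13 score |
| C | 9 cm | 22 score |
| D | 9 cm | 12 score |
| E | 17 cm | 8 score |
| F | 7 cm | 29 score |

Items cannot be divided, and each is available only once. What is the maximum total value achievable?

64 score

Check high-value combinations within 25 cm:
- B+C+F: length 2+9+7=18, value 13+22+29=64
- C+D+F: length 9+9+7=25, value 22+12+29=63
- B+D+F: length 2+9+7=18, value 13+12+29=54
Best: 64 score.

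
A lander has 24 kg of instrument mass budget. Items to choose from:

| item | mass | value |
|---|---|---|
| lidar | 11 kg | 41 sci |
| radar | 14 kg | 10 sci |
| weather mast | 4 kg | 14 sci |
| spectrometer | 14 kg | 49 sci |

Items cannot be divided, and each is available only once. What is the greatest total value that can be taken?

Check high-value combinations within 24 kg:
- weather mast+spectrometer: mass 4+14=18, value 14+49=63
- lidar+weather mast: mass 11+4=15, value 41+14=55
- spectrometer: mass 14, value 49
Best: 63 sci.

63 sci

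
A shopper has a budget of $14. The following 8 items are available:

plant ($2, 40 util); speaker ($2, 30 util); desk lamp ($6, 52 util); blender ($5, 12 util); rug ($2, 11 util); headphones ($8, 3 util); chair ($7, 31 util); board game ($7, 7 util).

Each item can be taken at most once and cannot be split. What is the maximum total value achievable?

133 util

Check high-value combinations within $14:
- plant+speaker+desk lamp+rug: cost 2+2+6+2=12, value 40+30+52+11=133
- plant+speaker+desk lamp: cost 2+2+6=10, value 40+30+52=122
- plant+speaker+rug+chair: cost 2+2+2+7=13, value 40+30+11+31=112
Best: 133 util.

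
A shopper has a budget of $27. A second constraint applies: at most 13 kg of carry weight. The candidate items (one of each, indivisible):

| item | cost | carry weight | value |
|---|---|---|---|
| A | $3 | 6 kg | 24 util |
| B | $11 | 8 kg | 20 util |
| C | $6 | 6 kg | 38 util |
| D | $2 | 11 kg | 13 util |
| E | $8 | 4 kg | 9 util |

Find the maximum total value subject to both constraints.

Feasible sets respecting both limits:
- A+C: cost 9, carry weight 12, value 62
- C+E: cost 14, carry weight 10, value 47
- C: cost 6, carry weight 6, value 38
- A+E: cost 11, carry weight 10, value 33
Best: 62 util.

62 util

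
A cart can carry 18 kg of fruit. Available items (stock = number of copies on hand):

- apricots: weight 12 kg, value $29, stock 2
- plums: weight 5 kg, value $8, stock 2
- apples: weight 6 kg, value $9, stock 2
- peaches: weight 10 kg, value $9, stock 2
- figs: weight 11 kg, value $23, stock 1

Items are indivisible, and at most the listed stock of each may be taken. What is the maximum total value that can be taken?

$38

Best selections within weight 18 and stock limits:
- 1×apricots + 1×apples: weight 18, value 38
- 1×apricots + 1×plums: weight 17, value 37
- 1×apples + 1×figs: weight 17, value 32
Best: $38.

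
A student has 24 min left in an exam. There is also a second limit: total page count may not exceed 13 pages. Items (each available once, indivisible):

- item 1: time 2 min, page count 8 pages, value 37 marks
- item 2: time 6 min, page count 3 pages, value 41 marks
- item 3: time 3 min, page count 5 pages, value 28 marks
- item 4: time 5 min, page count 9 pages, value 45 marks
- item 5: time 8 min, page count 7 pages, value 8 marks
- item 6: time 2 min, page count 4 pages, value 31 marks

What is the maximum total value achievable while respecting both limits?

Feasible sets respecting both limits:
- item 2+item 3+item 6: time 11, page count 12, value 100
- item 2+item 4: time 11, page count 12, value 86
- item 1+item 2: time 8, page count 11, value 78
- item 4+item 6: time 7, page count 13, value 76
Best: 100 marks.

100 marks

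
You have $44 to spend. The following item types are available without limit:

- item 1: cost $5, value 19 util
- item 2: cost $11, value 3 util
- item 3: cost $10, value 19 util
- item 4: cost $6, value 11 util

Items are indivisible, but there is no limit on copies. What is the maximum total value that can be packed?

152 util

Best value-per-unit is item 1 at 19/5, and filling with it alone uses cost 8×5=40. No mix of the others beats 8×19 = 152.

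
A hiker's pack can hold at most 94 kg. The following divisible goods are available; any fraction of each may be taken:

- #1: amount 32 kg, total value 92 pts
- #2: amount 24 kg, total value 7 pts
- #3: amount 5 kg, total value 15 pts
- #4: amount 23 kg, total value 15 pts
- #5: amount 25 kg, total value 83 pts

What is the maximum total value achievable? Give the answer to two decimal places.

207.63

Take in order of value per unit:
- #5 (83/25 per unit): all 25 → value 83, running total 83.00
- #3 (15/5 per unit): all 5 → value 15, running total 98.00
- #1 (92/32 per unit): all 32 → value 92, running total 190.00
- #4 (15/23 per unit): all 23 → value 15, running total 205.00
- #2 (7/24 per unit): 9 of 24 → value 9×7/24 = 2.6250, running total 207.63
Total 207.63.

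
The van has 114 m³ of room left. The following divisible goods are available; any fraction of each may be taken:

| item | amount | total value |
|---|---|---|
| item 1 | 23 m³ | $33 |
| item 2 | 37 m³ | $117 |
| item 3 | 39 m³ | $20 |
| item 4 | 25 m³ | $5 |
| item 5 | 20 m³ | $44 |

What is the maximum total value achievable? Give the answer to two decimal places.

211.44

Take in order of value per unit:
- item 2 (117/37 per unit): all 37 → value 117, running total 117.00
- item 5 (44/20 per unit): all 20 → value 44, running total 161.00
- item 1 (33/23 per unit): all 23 → value 33, running total 194.00
- item 3 (20/39 per unit): 34 of 39 → value 34×20/39 = 17.4359, running total 211.44
Total 211.44.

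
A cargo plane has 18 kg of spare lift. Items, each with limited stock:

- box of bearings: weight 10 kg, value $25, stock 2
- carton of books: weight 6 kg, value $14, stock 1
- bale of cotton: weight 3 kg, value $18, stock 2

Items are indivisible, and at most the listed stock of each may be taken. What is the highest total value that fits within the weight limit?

Best selections within weight 18 and stock limits:
- 1×box of bearings + 2×bale of cotton: weight 16, value 61
- 1×carton of books + 2×bale of cotton: weight 12, value 50
- 1×box of bearings + 1×bale of cotton: weight 13, value 43
Best: $61.

$61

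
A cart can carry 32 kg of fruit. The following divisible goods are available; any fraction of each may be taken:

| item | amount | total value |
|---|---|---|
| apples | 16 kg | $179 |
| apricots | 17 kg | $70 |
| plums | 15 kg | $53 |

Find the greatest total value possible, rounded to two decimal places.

244.88

Take in order of value per unit:
- apples (179/16 per unit): all 16 → value 179, running total 179.00
- apricots (70/17 per unit): 16 of 17 → value 16×70/17 = 65.8824, running total 244.88
Total 244.88.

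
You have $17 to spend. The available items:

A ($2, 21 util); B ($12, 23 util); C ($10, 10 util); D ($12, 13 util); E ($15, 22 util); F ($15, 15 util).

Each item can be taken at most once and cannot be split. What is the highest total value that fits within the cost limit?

Check high-value combinations within $17:
- A+B: cost 2+12=14, value 21+23=44
- A+E: cost 2+15=17, value 21+22=43
- A+F: cost 2+15=17, value 21+15=36
Best: 44 util.

44 util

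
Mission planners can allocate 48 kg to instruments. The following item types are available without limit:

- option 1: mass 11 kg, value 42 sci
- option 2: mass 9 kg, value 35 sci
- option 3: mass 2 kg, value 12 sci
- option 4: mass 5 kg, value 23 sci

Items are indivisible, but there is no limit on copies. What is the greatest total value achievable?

Best value-per-unit is option 3 at 12/2, and filling with it alone uses mass 24×2=48. No mix of the others beats 24×12 = 288.

288 sci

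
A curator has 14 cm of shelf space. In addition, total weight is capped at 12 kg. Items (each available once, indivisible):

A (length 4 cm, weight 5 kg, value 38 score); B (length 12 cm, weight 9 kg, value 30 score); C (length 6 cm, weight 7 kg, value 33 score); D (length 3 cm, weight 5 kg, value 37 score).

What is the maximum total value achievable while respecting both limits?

Feasible sets respecting both limits:
- A+D: length 7, weight 10, value 75
- A+C: length 10, weight 12, value 71
- C+D: length 9, weight 12, value 70
Best: 75 score.

75 score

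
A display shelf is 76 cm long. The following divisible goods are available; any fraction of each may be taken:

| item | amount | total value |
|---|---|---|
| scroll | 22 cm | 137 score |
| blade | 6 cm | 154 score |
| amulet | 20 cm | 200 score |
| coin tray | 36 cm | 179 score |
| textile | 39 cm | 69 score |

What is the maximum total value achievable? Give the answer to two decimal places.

Take in order of value per unit:
- blade (154/6 per unit): all 6 → value 154, running total 154.00
- amulet (200/20 per unit): all 20 → value 200, running total 354.00
- scroll (137/22 per unit): all 22 → value 137, running total 491.00
- coin tray (179/36 per unit): 28 of 36 → value 28×179/36 = 139.2222, running total 630.22
Total 630.22.

630.22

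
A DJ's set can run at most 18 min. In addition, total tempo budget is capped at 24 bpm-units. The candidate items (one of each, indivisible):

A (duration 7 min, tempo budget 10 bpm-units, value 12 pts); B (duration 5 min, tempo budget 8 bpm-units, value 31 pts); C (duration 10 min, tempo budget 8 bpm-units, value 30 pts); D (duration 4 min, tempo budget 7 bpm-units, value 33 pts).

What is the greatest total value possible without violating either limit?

64 pts

Feasible sets respecting both limits:
- B+D: duration 9, tempo budget 15, value 64
- C+D: duration 14, tempo budget 15, value 63
- B+C: duration 15, tempo budget 16, value 61
- A+D: duration 11, tempo budget 17, value 45
Best: 64 pts.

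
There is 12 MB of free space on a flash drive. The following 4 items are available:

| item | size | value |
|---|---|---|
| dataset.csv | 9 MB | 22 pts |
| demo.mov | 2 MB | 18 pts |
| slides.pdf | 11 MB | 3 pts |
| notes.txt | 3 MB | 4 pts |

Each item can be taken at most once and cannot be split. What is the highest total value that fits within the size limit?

40 pts

This is a 0/1 knapsack; check combinations near the capacity.
- dataset.csv+demo.mov: size 9+2=11, value 22+18=40
- dataset.csv+notes.txt: size 9+3=12, value 22+4=26
- demo.mov+notes.txt: size 2+3=5, value 18+4=22
Best: 40 pts.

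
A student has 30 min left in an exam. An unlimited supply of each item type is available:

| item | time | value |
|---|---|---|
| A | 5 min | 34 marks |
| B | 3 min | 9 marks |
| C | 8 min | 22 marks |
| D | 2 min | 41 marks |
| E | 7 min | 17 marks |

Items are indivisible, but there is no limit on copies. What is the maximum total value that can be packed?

Best value-per-unit is D at 41/2, and filling with it alone uses time 15×2=30. No mix of the others beats 15×41 = 615.

615 marks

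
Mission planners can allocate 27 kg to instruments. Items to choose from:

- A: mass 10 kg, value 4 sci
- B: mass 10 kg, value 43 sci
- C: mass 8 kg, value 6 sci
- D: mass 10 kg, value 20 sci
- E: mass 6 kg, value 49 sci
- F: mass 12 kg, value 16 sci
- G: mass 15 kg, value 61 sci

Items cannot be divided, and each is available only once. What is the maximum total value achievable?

Check high-value combinations within 27 kg:
- B+D+E: mass 10+10+6=26, value 43+20+49=112
- E+G: mass 6+15=21, value 49+61=110
- B+G: mass 10+15=25, value 43+61=104
Best: 112 sci.

112 sci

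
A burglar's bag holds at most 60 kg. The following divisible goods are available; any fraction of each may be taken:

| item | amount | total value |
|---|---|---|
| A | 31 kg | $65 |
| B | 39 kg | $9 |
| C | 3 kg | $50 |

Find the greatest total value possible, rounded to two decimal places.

121.00

Take in order of value per unit:
- C (50/3 per unit): all 3 → value 50, running total 50.00
- A (65/31 per unit): all 31 → value 65, running total 115.00
- B (9/39 per unit): 26 of 39 → value 26×9/39 = 6.0000, running total 121.00
Total 121.00.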